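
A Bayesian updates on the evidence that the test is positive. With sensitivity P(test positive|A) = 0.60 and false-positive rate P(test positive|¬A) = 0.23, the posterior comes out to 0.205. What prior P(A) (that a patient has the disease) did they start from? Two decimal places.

Bayes' rule in odds form gives O(A|E) = O(A)·[P(E|A)/P(E|¬A)], hence O(A) = O(A|E)/LR.
Posterior odds = 0.205/(1−0.205) = 0.2579. LR = 0.60/0.23 = 2.6087.
Prior odds = 0.2579/2.6087 = 0.0989, so P(A) = 0.0989/(1+0.0989) ≈ 0.09.

P(A) = 0.09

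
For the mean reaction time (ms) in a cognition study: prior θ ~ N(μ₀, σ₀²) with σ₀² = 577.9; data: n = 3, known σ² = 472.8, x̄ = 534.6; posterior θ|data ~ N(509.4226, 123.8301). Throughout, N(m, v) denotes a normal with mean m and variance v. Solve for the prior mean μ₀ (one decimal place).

μ₀ = 417.1

With known observation variance, the Normal–Normal posterior has precision τ_n = τ₀ + n/σ² and mean μ_n = (τ₀μ₀ + (n/σ²)x̄)/τ_n.
Here τ₀ = 1/577.9 = 0.001730 and τ_data = 3/472.8 = 0.006345, so τ_n = 0.008075.
Rearranging for μ₀: μ₀ = (μ_n·τ_n − τ_data·x̄)/τ₀ = (509.4226·0.008075 − 0.006345·534.6) / 0.001730 = 0.721550/0.001730 ≈ 417.1.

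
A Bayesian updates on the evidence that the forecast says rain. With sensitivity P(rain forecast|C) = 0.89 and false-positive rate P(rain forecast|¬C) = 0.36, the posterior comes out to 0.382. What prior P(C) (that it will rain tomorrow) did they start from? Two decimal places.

In odds form, posterior odds = prior odds × likelihood ratio, so prior odds = posterior odds ÷ LR.
Posterior odds = 0.382/(1−0.382) = 0.6181. LR = 0.89/0.36 = 2.4722.
Prior odds = 0.6181/2.4722 = 0.2500, so P(C) = 0.2500/(1+0.2500) ≈ 0.20.

P(C) = 0.20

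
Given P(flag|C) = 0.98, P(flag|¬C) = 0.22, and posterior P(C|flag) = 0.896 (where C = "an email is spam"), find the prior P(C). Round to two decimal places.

In odds form, posterior odds = prior odds × likelihood ratio, so prior odds = posterior odds ÷ LR.
Posterior odds = 0.896/(1−0.896) = 8.6154. LR = 0.98/0.22 = 4.4545.
Prior odds = 8.6154/4.4545 = 1.9341, so P(C) = 1.9341/(1+1.9341) ≈ 0.66.

P(C) = 0.66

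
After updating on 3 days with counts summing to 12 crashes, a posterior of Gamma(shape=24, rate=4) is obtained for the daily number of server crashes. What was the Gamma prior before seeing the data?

Gamma(shape=12, rate=1)

A Gamma(α, β) prior (rate parametrization) on a Poisson rate with n observations summing to S gives posterior Gamma(α+S, β+n).
So α = 24 − 12 = 12 and β = 4 − 3 = 1.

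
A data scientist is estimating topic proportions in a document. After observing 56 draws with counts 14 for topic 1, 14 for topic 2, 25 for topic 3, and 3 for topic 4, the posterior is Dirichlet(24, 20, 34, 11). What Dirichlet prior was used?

For a Dirichlet(α) prior with multinomial counts c, the posterior is Dirichlet(α + c) componentwise.
Subtract each count from the matching posterior parameter: 24−14=10, 20−14=6, 34−25=9, 11−3=8.

Dirichlet(10, 6, 9, 8)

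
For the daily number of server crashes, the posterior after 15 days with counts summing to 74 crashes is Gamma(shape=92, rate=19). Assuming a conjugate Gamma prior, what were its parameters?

A Gamma(α, β) prior (rate parametrization) on a Poisson rate with n observations summing to S gives posterior Gamma(α+S, β+n).
So α = 92 − 74 = 18 and β = 19 − 15 = 4.

Gamma(shape=18, rate=4)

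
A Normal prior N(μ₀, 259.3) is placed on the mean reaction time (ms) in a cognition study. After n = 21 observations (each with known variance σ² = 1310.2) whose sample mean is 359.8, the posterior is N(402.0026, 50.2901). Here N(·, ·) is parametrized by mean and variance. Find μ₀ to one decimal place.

With known observation variance, the Normal–Normal posterior has precision τ_n = τ₀ + n/σ² and mean μ_n = (τ₀μ₀ + (n/σ²)x̄)/τ_n.
Here τ₀ = 1/259.3 = 0.003857 and τ_data = 21/1310.2 = 0.016028, so τ_n = 0.019885.
Rearranging for μ₀: μ₀ = (μ_n·τ_n − τ_data·x̄)/τ₀ = (402.0026·0.019885 − 0.016028·359.8) / 0.003857 = 2.226947/0.003857 ≈ 577.4.

μ₀ = 577.4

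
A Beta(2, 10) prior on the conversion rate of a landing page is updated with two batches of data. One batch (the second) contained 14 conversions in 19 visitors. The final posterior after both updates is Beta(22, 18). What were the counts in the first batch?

Because Beta–binomial updating is additive in the counts, the combined data contributed (α_post−α_prior, β_post−β_prior) successes and failures.
Total across both batches: 22−2=20 conversions, 18−10=8 bounces.
Subtract the second batch: 20−14=6 conversions and 8−5=3 bounces.

6 conversions and 3 bounces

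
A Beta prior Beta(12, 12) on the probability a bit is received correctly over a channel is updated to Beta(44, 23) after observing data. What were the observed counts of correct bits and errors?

32 correct bits and 11 errors

A Beta(α, β) prior with s successes and f failures in binomial data gives a Beta(α+s, β+f) posterior.
So s = 44 − 12 = 32 and f = 23 − 12 = 11.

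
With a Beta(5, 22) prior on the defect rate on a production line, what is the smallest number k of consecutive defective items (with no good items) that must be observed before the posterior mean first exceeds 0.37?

After k defective items and 0 good items the posterior is Beta(5+k, 22), with mean (5+k)/(5+22+k).
Set (5+k)/(27+k) > 0.37 and solve: k > (0.37·27 − 5)/(1 − 0.37) = 7.921.
The smallest integer exceeding 7.921 is 8, and checking k=8: (13)/(35) = 0.3714 > 0.37.

k = 8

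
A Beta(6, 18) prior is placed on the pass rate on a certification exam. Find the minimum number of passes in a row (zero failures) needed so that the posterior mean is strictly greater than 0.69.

k = 35

After k passes and 0 failures the posterior is Beta(6+k, 18), with mean (6+k)/(6+18+k).
Set (6+k)/(24+k) > 0.69 and solve: k > (0.69·24 − 6)/(1 − 0.69) = 34.065.
The smallest integer exceeding 34.065 is 35, and checking k=35: (41)/(59) = 0.6949 > 0.69.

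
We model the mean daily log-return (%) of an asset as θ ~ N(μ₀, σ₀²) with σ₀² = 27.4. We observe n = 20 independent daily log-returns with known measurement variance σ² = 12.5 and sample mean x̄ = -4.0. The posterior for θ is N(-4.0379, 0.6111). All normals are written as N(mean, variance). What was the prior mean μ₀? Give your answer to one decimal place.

With known observation variance, the Normal–Normal posterior has precision τ_n = τ₀ + n/σ² and mean μ_n = (τ₀μ₀ + (n/σ²)x̄)/τ_n.
Here τ₀ = 1/27.4 = 0.036496 and τ_data = 20/12.5 = 1.600000, so τ_n = 1.636496.
Rearranging for μ₀: μ₀ = (μ_n·τ_n − τ_data·x̄)/τ₀ = (-4.0379·1.636496 − 1.600000·-4.0) / 0.036496 = -0.208007/0.036496 ≈ -5.7.

μ₀ = -5.7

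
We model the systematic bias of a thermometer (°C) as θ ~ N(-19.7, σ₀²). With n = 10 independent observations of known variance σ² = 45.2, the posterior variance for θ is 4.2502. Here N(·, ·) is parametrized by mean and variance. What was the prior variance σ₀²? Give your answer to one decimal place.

Posterior precision equals prior precision plus data precision: 1/σ_n² = 1/σ₀² + n/σ².
So 1/σ₀² = 1/4.2502 − 10/45.2 = 0.235283 − 0.221239 = 0.014044.
Hence σ₀² = 1/0.014044 ≈ 71.2.

σ₀² = 71.2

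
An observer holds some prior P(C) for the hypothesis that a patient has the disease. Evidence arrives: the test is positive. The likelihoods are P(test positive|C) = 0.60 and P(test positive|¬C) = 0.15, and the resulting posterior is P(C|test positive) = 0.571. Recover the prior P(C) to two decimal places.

P(C) = 0.25

In odds form, posterior odds = prior odds × likelihood ratio, so prior odds = posterior odds ÷ LR.
Posterior odds = 0.571/(1−0.571) = 1.3310. LR = 0.60/0.15 = 4.0000.
Prior odds = 1.3310/4.0000 = 0.3327, so P(C) = 0.3327/(1+0.3327) ≈ 0.25.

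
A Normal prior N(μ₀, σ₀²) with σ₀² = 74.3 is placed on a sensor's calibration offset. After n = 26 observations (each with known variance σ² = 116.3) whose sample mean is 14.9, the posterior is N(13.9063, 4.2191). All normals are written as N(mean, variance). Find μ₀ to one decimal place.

With known observation variance, the Normal–Normal posterior has precision τ_n = τ₀ + n/σ² and mean μ_n = (τ₀μ₀ + (n/σ²)x̄)/τ_n.
Here τ₀ = 1/74.3 = 0.013459 and τ_data = 26/116.3 = 0.223560, so τ_n = 0.237019.
Rearranging for μ₀: μ₀ = (μ_n·τ_n − τ_data·x̄)/τ₀ = (13.9063·0.237019 − 0.223560·14.9) / 0.013459 = -0.034987/0.013459 ≈ -2.6.

μ₀ = -2.6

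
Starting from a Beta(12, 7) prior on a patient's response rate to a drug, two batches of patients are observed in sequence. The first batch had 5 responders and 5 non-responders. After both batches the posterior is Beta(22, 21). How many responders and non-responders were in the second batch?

5 responders and 9 non-responders

Because Beta–binomial updating is additive in the counts, the combined data contributed (α_post−α_prior, β_post−β_prior) successes and failures.
Total across both batches: 22−12=10 responders, 21−7=14 non-responders.
Subtract the first batch: 10−5=5 responders and 14−5=9 non-responders.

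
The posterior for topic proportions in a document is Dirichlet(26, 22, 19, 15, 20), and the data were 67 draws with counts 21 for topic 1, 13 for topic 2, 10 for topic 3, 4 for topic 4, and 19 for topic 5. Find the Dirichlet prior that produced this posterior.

Dirichlet(5, 9, 9, 11, 1)

For a Dirichlet(α) prior with multinomial counts c, the posterior is Dirichlet(α + c) componentwise.
Subtract each count from the matching posterior parameter: 26−21=5, 22−13=9, 19−10=9, 15−4=11, 20−19=1.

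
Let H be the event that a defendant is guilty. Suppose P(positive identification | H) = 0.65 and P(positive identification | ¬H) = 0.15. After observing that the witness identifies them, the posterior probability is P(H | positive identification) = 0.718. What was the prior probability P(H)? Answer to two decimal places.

P(H) = 0.37

In odds form, posterior odds = prior odds × likelihood ratio, so prior odds = posterior odds ÷ LR.
Posterior odds = 0.718/(1−0.718) = 2.5461. LR = 0.65/0.15 = 4.3333.
Prior odds = 2.5461/4.3333 = 0.5876, so P(H) = 0.5876/(1+0.5876) ≈ 0.37.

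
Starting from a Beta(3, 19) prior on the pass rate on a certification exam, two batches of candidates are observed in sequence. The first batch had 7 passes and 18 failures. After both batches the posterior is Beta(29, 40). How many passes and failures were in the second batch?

Sequential conjugate updates are equivalent to a single update on the pooled data, so total successes = posterior α − prior α and total failures = posterior β − prior β.
Total across both batches: 29−3=26 passes, 40−19=21 failures.
Subtract the first batch: 26−7=19 passes and 21−18=3 failures.

19 passes and 3 failures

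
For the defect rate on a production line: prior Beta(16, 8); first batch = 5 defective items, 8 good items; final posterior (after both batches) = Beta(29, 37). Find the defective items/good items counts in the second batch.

8 defective items and 21 good items

Sequential conjugate updates are equivalent to a single update on the pooled data, so total successes = posterior α − prior α and total failures = posterior β − prior β.
Total across both batches: 29−16=13 defective items, 37−8=29 good items.
Subtract the first batch: 13−5=8 defective items and 29−8=21 good items.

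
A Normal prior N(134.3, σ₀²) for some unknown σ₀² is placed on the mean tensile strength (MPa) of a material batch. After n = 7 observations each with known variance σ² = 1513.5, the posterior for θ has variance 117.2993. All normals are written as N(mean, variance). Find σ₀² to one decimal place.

σ₀² = 256.4

For the Normal–Normal model with known σ², precisions add: τ_n = τ₀ + n/σ².
So 1/σ₀² = 1/117.2993 − 7/1513.5 = 0.008525 − 0.004625 = 0.003900.
Hence σ₀² = 1/0.003900 ≈ 256.4.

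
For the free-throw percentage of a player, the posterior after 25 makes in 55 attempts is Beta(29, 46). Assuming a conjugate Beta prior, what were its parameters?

Beta is conjugate to the binomial likelihood: posterior = Beta(α+s, β+f).
Subtract the data counts: 29−25=4, 46−30=16.

Beta(4, 16)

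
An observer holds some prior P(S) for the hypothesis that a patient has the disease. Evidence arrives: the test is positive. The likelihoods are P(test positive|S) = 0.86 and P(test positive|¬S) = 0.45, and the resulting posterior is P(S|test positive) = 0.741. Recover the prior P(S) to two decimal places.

P(S) = 0.60

In odds form, posterior odds = prior odds × likelihood ratio, so prior odds = posterior odds ÷ LR.
Posterior odds = 0.741/(1−0.741) = 2.8610. LR = 0.86/0.45 = 1.9111.
Prior odds = 2.8610/1.9111 = 1.4970, so P(S) = 1.4970/(1+1.4970) ≈ 0.60.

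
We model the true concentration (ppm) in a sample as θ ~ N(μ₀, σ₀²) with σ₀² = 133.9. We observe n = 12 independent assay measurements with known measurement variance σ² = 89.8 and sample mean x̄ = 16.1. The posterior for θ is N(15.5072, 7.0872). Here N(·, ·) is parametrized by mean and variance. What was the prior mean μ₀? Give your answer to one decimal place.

μ₀ = 4.9

The posterior mean is a precision-weighted average: μ_n = (τ₀μ₀ + τ_data·x̄)/(τ₀+τ_data), with τ₀=1/σ₀² and τ_data=n/σ².
Here τ₀ = 1/133.9 = 0.007468 and τ_data = 12/89.8 = 0.133630, so τ_n = 0.141098.
Rearranging for μ₀: μ₀ = (μ_n·τ_n − τ_data·x̄)/τ₀ = (15.5072·0.141098 − 0.133630·16.1) / 0.007468 = 0.036592/0.007468 ≈ 4.9.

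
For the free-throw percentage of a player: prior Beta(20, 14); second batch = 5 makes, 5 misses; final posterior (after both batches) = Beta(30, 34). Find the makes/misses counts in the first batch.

5 makes and 15 misses

Sequential conjugate updates are equivalent to a single update on the pooled data, so total successes = posterior α − prior α and total failures = posterior β − prior β.
Total across both batches: 30−20=10 makes, 34−14=20 misses.
Subtract the second batch: 10−5=5 makes and 20−5=15 misses.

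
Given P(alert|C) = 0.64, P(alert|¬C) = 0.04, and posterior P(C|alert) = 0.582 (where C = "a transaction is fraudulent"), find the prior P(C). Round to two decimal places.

P(C) = 0.08

Bayes' rule in odds form gives O(C|E) = O(C)·[P(E|C)/P(E|¬C)], hence O(C) = O(C|E)/LR.
Posterior odds = 0.582/(1−0.582) = 1.3923. LR = 0.64/0.04 = 16.0000.
Prior odds = 1.3923/16.0000 = 0.0870, so P(C) = 0.0870/(1+0.0870) ≈ 0.08.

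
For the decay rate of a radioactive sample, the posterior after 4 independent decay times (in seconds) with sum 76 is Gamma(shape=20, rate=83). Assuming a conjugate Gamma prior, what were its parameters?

Gamma–exponential conjugacy: posterior shape = α + n, posterior rate = β + Σtᵢ.
So α = 20 − 4 = 16 and β = 83 − 76 = 7.

Gamma(shape=16, rate=7)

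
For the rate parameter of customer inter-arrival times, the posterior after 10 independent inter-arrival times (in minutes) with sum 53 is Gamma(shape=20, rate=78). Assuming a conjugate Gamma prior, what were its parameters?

Gamma–exponential conjugacy: posterior shape = α + n, posterior rate = β + Σtᵢ.
So α = 20 − 10 = 10 and β = 78 − 53 = 25.

Gamma(shape=10, rate=25)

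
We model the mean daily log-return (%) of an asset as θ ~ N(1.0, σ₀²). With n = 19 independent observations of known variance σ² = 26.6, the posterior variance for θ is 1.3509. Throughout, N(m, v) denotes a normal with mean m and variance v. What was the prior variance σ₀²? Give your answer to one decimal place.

σ₀² = 38.5

For the Normal–Normal model with known σ², precisions add: τ_n = τ₀ + n/σ².
So 1/σ₀² = 1/1.3509 − 19/26.6 = 0.740247 − 0.714286 = 0.025961.
Hence σ₀² = 1/0.025961 ≈ 38.5.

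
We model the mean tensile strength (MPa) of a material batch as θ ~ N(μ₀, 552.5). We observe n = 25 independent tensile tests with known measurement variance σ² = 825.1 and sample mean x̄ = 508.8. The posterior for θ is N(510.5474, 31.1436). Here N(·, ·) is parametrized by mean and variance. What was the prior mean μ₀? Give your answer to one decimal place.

With known observation variance, the Normal–Normal posterior has precision τ_n = τ₀ + n/σ² and mean μ_n = (τ₀μ₀ + (n/σ²)x̄)/τ_n.
Here τ₀ = 1/552.5 = 0.001810 and τ_data = 25/825.1 = 0.030299, so τ_n = 0.032109.
Rearranging for μ₀: μ₀ = (μ_n·τ_n − τ_data·x̄)/τ₀ = (510.5474·0.032109 − 0.030299·508.8) / 0.001810 = 0.977035/0.001810 ≈ 539.8.

μ₀ = 539.8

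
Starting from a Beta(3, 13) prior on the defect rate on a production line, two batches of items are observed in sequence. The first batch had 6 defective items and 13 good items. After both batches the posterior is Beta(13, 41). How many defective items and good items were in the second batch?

4 defective items and 15 good items

Sequential conjugate updates are equivalent to a single update on the pooled data, so total successes = posterior α − prior α and total failures = posterior β − prior β.
Total across both batches: 13−3=10 defective items, 41−13=28 good items.
Subtract the first batch: 10−6=4 defective items and 28−13=15 good items.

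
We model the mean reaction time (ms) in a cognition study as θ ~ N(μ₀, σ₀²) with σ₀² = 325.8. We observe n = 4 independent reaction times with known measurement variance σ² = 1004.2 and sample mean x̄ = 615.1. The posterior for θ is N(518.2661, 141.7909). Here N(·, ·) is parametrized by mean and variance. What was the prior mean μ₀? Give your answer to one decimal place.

With known observation variance, the Normal–Normal posterior has precision τ_n = τ₀ + n/σ² and mean μ_n = (τ₀μ₀ + (n/σ²)x̄)/τ_n.
Here τ₀ = 1/325.8 = 0.003069 and τ_data = 4/1004.2 = 0.003983, so τ_n = 0.007052.
Rearranging for μ₀: μ₀ = (μ_n·τ_n − τ_data·x̄)/τ₀ = (518.2661·0.007052 − 0.003983·615.1) / 0.003069 = 1.204869/0.003069 ≈ 392.6.

μ₀ = 392.6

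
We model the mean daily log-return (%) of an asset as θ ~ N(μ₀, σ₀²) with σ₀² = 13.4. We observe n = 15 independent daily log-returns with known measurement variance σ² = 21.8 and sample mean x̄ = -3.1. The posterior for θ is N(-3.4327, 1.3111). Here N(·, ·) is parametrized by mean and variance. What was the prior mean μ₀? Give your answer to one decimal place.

μ₀ = -6.5

The posterior mean is a precision-weighted average: μ_n = (τ₀μ₀ + τ_data·x̄)/(τ₀+τ_data), with τ₀=1/σ₀² and τ_data=n/σ².
Here τ₀ = 1/13.4 = 0.074627 and τ_data = 15/21.8 = 0.688073, so τ_n = 0.762700.
Rearranging for μ₀: μ₀ = (μ_n·τ_n − τ_data·x̄)/τ₀ = (-3.4327·0.762700 − 0.688073·-3.1) / 0.074627 = -0.485094/0.074627 ≈ -6.5.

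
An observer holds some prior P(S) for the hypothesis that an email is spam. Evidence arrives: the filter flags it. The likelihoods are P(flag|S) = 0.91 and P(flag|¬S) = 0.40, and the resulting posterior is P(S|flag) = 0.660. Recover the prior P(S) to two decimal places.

Bayes' rule in odds form gives O(S|E) = O(S)·[P(E|S)/P(E|¬S)], hence O(S) = O(S|E)/LR.
Posterior odds = 0.660/(1−0.660) = 1.9412. LR = 0.91/0.40 = 2.2750.
Prior odds = 1.9412/2.2750 = 0.8533, so P(S) = 0.8533/(1+0.8533) ≈ 0.46.

P(S) = 0.46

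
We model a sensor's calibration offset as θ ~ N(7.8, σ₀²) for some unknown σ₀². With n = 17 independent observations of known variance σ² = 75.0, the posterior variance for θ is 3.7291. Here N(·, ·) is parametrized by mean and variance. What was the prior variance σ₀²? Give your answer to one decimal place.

Posterior precision equals prior precision plus data precision: 1/σ_n² = 1/σ₀² + n/σ².
So 1/σ₀² = 1/3.7291 − 17/75.0 = 0.268161 − 0.226667 = 0.041494.
Hence σ₀² = 1/0.041494 ≈ 24.1.

σ₀² = 24.1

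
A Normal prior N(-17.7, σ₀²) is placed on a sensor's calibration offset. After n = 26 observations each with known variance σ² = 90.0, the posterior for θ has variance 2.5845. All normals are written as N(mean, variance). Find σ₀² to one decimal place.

For the Normal–Normal model with known σ², precisions add: τ_n = τ₀ + n/σ².
So 1/σ₀² = 1/2.5845 − 26/90.0 = 0.386922 − 0.288889 = 0.098033.
Hence σ₀² = 1/0.098033 ≈ 10.2.

σ₀² = 10.2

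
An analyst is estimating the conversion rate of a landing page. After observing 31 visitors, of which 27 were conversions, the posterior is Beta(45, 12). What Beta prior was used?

Under Beta–binomial conjugacy the posterior parameters are (α+s, β+f).
Subtract the data counts: 45−27=18, 12−4=8.

Beta(18, 8)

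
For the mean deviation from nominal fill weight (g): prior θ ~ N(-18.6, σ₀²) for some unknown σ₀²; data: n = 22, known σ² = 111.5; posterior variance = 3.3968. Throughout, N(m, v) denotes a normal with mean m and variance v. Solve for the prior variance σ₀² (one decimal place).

σ₀² = 10.3

For the Normal–Normal model with known σ², precisions add: τ_n = τ₀ + n/σ².
So 1/σ₀² = 1/3.3968 − 22/111.5 = 0.294395 − 0.197309 = 0.097086.
Hence σ₀² = 1/0.097086 ≈ 10.3.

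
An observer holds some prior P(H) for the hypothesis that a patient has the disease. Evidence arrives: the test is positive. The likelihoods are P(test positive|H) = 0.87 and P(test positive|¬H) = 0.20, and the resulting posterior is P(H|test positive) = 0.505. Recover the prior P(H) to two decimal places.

P(H) = 0.19

Bayes' rule in odds form gives O(H|E) = O(H)·[P(E|H)/P(E|¬H)], hence O(H) = O(H|E)/LR.
Posterior odds = 0.505/(1−0.505) = 1.0202. LR = 0.87/0.20 = 4.3500.
Prior odds = 1.0202/4.3500 = 0.2345, so P(H) = 0.2345/(1+0.2345) ≈ 0.19.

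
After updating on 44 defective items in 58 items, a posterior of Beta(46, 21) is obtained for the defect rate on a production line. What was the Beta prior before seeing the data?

Beta(2, 7)

Beta is conjugate to the binomial likelihood: posterior = Beta(α+s, β+f).
So α = 46 − 44 = 2 and β = 21 − 14 = 7.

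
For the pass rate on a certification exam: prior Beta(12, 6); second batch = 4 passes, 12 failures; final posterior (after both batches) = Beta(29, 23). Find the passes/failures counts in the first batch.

Because Beta–binomial updating is additive in the counts, the combined data contributed (α_post−α_prior, β_post−β_prior) successes and failures.
Total across both batches: 29−12=17 passes, 23−6=17 failures.
Subtract the second batch: 17−4=13 passes and 17−12=5 failures.

13 passes and 5 failures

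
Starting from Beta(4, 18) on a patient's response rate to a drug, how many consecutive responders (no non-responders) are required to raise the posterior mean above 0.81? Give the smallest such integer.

After k responders and 0 non-responders the posterior is Beta(4+k, 18), with mean (4+k)/(4+18+k).
Set (4+k)/(22+k) > 0.81 and solve: k > (0.81·22 − 4)/(1 − 0.81) = 72.737.
The smallest integer exceeding 72.737 is 73.

k = 73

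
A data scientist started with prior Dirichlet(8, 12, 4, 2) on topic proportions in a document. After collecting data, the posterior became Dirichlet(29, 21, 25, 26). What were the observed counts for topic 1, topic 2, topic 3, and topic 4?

For a Dirichlet(α) prior with multinomial counts c, the posterior is Dirichlet(α + c) componentwise.
Counts are posterior − prior componentwise: 29−8=21, 21−12=9, 25−4=21, 26−2=24.

counts (21, 9, 21, 24)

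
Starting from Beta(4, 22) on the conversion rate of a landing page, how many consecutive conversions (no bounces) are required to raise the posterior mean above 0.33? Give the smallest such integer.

After k conversions and 0 bounces the posterior is Beta(4+k, 22), with mean (4+k)/(4+22+k).
Set (4+k)/(26+k) > 0.33 and solve: k > (0.33·26 − 4)/(1 − 0.33) = 6.836.
The smallest integer exceeding 6.836 is 7, and checking k=7: (11)/(33) = 0.3333 > 0.33.

k = 7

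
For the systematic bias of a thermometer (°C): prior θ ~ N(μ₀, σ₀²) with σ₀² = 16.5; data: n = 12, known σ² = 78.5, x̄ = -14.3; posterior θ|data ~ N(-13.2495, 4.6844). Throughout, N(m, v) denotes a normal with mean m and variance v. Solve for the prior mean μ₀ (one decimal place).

With known observation variance, the Normal–Normal posterior has precision τ_n = τ₀ + n/σ² and mean μ_n = (τ₀μ₀ + (n/σ²)x̄)/τ_n.
Here τ₀ = 1/16.5 = 0.060606 and τ_data = 12/78.5 = 0.152866, so τ_n = 0.213472.
Rearranging for μ₀: μ₀ = (μ_n·τ_n − τ_data·x̄)/τ₀ = (-13.2495·0.213472 − 0.152866·-14.3) / 0.060606 = -0.642413/0.060606 ≈ -10.6.

μ₀ = -10.6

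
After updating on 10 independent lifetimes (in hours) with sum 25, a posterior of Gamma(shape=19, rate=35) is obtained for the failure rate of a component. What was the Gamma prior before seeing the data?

Gamma(shape=9, rate=10)

For an exponential likelihood with a Gamma(α, β) prior on the rate, n observations with total T give posterior Gamma(α+n, β+T).
So α = 19 − 10 = 9 and β = 35 − 25 = 10.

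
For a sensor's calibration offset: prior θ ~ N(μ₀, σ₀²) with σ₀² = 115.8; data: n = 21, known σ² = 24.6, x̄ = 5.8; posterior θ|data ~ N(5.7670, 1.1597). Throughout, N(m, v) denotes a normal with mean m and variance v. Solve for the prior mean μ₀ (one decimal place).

The posterior mean is a precision-weighted average: μ_n = (τ₀μ₀ + τ_data·x̄)/(τ₀+τ_data), with τ₀=1/σ₀² and τ_data=n/σ².
Here τ₀ = 1/115.8 = 0.008636 and τ_data = 21/24.6 = 0.853659, so τ_n = 0.862295.
Rearranging for μ₀: μ₀ = (μ_n·τ_n − τ_data·x̄)/τ₀ = (5.7670·0.862295 − 0.853659·5.8) / 0.008636 = 0.021633/0.008636 ≈ 2.5.

μ₀ = 2.5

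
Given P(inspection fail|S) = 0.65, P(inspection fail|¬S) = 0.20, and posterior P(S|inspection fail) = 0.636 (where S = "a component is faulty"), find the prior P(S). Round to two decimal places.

P(S) = 0.35

In odds form, posterior odds = prior odds × likelihood ratio, so prior odds = posterior odds ÷ LR.
Posterior odds = 0.636/(1−0.636) = 1.7473. LR = 0.65/0.20 = 3.2500.
Prior odds = 1.7473/3.2500 = 0.5376, so P(S) = 0.5376/(1+0.5376) ≈ 0.35.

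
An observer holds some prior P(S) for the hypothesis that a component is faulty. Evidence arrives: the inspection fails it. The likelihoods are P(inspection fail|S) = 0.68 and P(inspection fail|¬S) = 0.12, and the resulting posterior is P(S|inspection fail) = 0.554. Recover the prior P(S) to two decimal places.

In odds form, posterior odds = prior odds × likelihood ratio, so prior odds = posterior odds ÷ LR.
Posterior odds = 0.554/(1−0.554) = 1.2422. LR = 0.68/0.12 = 5.6667.
Prior odds = 1.2422/5.6667 = 0.2192, so P(S) = 0.2192/(1+0.2192) ≈ 0.18.

P(S) = 0.18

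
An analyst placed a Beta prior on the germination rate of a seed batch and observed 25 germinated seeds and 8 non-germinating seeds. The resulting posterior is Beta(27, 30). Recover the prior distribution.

Beta(2, 22)

Under Beta–binomial conjugacy the posterior parameters are (a+s, b+f).
Subtract the data counts: 27−25=2, 30−8=22.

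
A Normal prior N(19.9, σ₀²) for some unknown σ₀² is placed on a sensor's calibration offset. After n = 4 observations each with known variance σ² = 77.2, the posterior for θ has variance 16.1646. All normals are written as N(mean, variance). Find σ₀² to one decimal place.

σ₀² = 99.5

For the Normal–Normal model with known σ², precisions add: τ_n = τ₀ + n/σ².
So 1/σ₀² = 1/16.1646 − 4/77.2 = 0.061864 − 0.051813 = 0.010051.
Hence σ₀² = 1/0.010051 ≈ 99.5.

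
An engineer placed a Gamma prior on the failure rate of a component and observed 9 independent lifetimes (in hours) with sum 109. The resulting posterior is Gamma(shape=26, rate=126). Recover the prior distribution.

Gamma(shape=17, rate=17)

Gamma–exponential conjugacy: posterior shape = α + n, posterior rate = β + Σtᵢ.
So α = 26 − 9 = 17 and β = 126 − 109 = 17.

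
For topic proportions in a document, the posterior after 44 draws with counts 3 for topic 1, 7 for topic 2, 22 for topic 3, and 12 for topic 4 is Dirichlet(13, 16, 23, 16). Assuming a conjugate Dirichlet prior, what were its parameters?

For a Dirichlet(α) prior with multinomial counts c, the posterior is Dirichlet(α + c) componentwise.
Subtract each count from the matching posterior parameter: 13−3=10, 16−7=9, 23−22=1, 16−12=4.

Dirichlet(10, 9, 1, 4)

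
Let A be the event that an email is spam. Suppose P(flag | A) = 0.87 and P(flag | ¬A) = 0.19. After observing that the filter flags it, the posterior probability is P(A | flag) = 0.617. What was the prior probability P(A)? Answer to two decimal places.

P(A) = 0.26

Bayes' rule in odds form gives O(A|E) = O(A)·[P(E|A)/P(E|¬A)], hence O(A) = O(A|E)/LR.
Posterior odds = 0.617/(1−0.617) = 1.6110. LR = 0.87/0.19 = 4.5789.
Prior odds = 1.6110/4.5789 = 0.3518, so P(A) = 0.3518/(1+0.3518) ≈ 0.26.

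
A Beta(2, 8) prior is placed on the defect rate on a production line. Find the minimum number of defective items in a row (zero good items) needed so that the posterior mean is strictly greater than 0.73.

k = 20

After k defective items and 0 good items the posterior is Beta(2+k, 8), with mean (2+k)/(2+8+k).
Set (2+k)/(10+k) > 0.73 and solve: k > (0.73·10 − 2)/(1 − 0.73) = 19.630.
The smallest integer exceeding 19.630 is 20, and checking k=20: (22)/(30) = 0.7333 > 0.73.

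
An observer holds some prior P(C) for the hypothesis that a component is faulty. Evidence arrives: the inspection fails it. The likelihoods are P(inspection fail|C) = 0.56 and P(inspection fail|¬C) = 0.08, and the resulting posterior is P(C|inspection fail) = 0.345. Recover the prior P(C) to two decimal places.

In odds form, posterior odds = prior odds × likelihood ratio, so prior odds = posterior odds ÷ LR.
Posterior odds = 0.345/(1−0.345) = 0.5267. LR = 0.56/0.08 = 7.0000.
Prior odds = 0.5267/7.0000 = 0.0752, so P(C) = 0.0752/(1+0.0752) ≈ 0.07.

P(C) = 0.07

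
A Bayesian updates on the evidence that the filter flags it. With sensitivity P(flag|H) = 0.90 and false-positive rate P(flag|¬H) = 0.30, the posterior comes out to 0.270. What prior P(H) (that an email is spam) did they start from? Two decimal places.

P(H) = 0.11

Bayes' rule in odds form gives O(H|E) = O(H)·[P(E|H)/P(E|¬H)], hence O(H) = O(H|E)/LR.
Posterior odds = 0.270/(1−0.270) = 0.3699. LR = 0.90/0.30 = 3.0000.
Prior odds = 0.3699/3.0000 = 0.1233, so P(H) = 0.1233/(1+0.1233) ≈ 0.11.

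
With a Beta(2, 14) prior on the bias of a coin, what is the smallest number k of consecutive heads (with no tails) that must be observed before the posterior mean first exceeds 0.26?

k = 3

After k heads and 0 tails the posterior is Beta(2+k, 14), with mean (2+k)/(2+14+k).
Set (2+k)/(16+k) > 0.26 and solve: k > (0.26·16 − 2)/(1 − 0.26) = 2.919.
The smallest integer exceeding 2.919 is 3.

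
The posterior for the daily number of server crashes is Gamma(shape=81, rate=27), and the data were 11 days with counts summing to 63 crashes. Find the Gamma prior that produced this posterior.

Gamma(shape=18, rate=16)

A Gamma(α, β) prior (rate parametrization) on a Poisson rate with n observations summing to S gives posterior Gamma(α+S, β+n).
So α = 81 − 63 = 18 and β = 27 − 11 = 16.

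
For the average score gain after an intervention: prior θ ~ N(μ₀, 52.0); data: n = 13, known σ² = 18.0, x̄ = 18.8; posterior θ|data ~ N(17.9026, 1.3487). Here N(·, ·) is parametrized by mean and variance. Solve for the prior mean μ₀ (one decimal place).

μ₀ = -15.8

The posterior mean is a precision-weighted average: μ_n = (τ₀μ₀ + τ_data·x̄)/(τ₀+τ_data), with τ₀=1/σ₀² and τ_data=n/σ².
Here τ₀ = 1/52.0 = 0.019231 and τ_data = 13/18.0 = 0.722222, so τ_n = 0.741453.
Rearranging for μ₀: μ₀ = (μ_n·τ_n − τ_data·x̄)/τ₀ = (17.9026·0.741453 − 0.722222·18.8) / 0.019231 = -0.303837/0.019231 ≈ -15.8.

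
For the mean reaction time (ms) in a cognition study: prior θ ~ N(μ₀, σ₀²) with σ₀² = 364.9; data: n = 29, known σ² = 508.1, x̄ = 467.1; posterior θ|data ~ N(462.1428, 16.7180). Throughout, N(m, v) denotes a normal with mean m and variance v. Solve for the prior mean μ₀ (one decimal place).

The posterior mean is a precision-weighted average: μ_n = (τ₀μ₀ + τ_data·x̄)/(τ₀+τ_data), with τ₀=1/σ₀² and τ_data=n/σ².
Here τ₀ = 1/364.9 = 0.002740 and τ_data = 29/508.1 = 0.057075, so τ_n = 0.059815.
Rearranging for μ₀: μ₀ = (μ_n·τ_n − τ_data·x̄)/τ₀ = (462.1428·0.059815 − 0.057075·467.1) / 0.002740 = 0.983339/0.002740 ≈ 358.9.

μ₀ = 358.9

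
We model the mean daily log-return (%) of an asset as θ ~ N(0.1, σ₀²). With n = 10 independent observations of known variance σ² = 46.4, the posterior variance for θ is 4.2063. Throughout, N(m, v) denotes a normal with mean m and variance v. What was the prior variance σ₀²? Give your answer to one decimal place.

σ₀² = 45.0

For the Normal–Normal model with known σ², precisions add: τ_n = τ₀ + n/σ².
So 1/σ₀² = 1/4.2063 − 10/46.4 = 0.237739 − 0.215517 = 0.022222.
Hence σ₀² = 1/0.022222 ≈ 45.0.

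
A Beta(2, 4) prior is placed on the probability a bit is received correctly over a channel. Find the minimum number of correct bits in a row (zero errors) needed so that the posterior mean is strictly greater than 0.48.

After k correct bits and 0 errors the posterior is Beta(2+k, 4), with mean (2+k)/(2+4+k).
Set (2+k)/(6+k) > 0.48 and solve: k > (0.48·6 − 2)/(1 − 0.48) = 1.692.
The smallest integer exceeding 1.692 is 2.

k = 2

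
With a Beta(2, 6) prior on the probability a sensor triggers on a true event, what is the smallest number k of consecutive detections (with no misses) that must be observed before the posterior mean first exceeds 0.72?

After k detections and 0 misses the posterior is Beta(2+k, 6), with mean (2+k)/(2+6+k).
Set (2+k)/(8+k) > 0.72 and solve: k > (0.72·8 − 2)/(1 − 0.72) = 13.429.
The smallest integer exceeding 13.429 is 14, and checking k=14: (16)/(22) = 0.7273 > 0.72.

k = 14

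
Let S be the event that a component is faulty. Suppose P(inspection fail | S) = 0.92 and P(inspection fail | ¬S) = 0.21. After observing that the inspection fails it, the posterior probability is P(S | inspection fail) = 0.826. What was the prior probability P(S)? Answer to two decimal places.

In odds form, posterior odds = prior odds × likelihood ratio, so prior odds = posterior odds ÷ LR.
Posterior odds = 0.826/(1−0.826) = 4.7471. LR = 0.92/0.21 = 4.3810.
Prior odds = 4.7471/4.3810 = 1.0836, so P(S) = 1.0836/(1+1.0836) ≈ 0.52.

P(S) = 0.52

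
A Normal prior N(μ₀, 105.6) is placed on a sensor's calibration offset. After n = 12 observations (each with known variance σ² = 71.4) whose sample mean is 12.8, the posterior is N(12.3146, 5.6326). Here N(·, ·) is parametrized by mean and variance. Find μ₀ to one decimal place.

With known observation variance, the Normal–Normal posterior has precision τ_n = τ₀ + n/σ² and mean μ_n = (τ₀μ₀ + (n/σ²)x̄)/τ_n.
Here τ₀ = 1/105.6 = 0.009470 and τ_data = 12/71.4 = 0.168067, so τ_n = 0.177537.
Rearranging for μ₀: μ₀ = (μ_n·τ_n − τ_data·x̄)/τ₀ = (12.3146·0.177537 − 0.168067·12.8) / 0.009470 = 0.035040/0.009470 ≈ 3.7.

μ₀ = 3.7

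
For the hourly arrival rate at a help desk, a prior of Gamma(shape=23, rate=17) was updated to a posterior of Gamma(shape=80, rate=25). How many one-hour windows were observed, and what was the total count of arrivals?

Gamma–Poisson conjugacy: posterior shape = α + Σxᵢ, posterior rate = β + n.
Matching: Σxᵢ = 80 − 23 = 57 and n = 25 − 17 = 8.

n = 8 one-hour windows with total 57 arrivals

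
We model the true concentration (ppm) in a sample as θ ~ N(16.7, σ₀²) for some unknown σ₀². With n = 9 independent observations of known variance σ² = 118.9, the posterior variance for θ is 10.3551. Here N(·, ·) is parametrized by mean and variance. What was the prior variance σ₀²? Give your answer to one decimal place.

Posterior precision equals prior precision plus data precision: 1/σ_n² = 1/σ₀² + n/σ².
So 1/σ₀² = 1/10.3551 − 9/118.9 = 0.096571 − 0.075694 = 0.020877.
Hence σ₀² = 1/0.020877 ≈ 47.9.

σ₀² = 47.9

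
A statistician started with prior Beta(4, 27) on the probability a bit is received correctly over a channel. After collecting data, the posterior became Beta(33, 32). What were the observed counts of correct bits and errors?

Beta is conjugate to the binomial likelihood: posterior = Beta(a+s, b+f).
So s = 33 − 4 = 29 and f = 32 − 27 = 5.

29 correct bits and 5 errors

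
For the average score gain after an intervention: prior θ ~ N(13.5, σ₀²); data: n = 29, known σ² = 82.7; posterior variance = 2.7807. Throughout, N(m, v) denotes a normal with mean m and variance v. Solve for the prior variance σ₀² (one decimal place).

σ₀² = 111.6

Posterior precision equals prior precision plus data precision: 1/σ_n² = 1/σ₀² + n/σ².
So 1/σ₀² = 1/2.7807 − 29/82.7 = 0.359622 − 0.350665 = 0.008957.
Hence σ₀² = 1/0.008957 ≈ 111.6.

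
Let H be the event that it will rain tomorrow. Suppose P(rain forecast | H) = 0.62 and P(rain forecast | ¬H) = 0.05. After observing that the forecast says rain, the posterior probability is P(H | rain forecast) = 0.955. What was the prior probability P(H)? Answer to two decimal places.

In odds form, posterior odds = prior odds × likelihood ratio, so prior odds = posterior odds ÷ LR.
Posterior odds = 0.955/(1−0.955) = 21.2222. LR = 0.62/0.05 = 12.4000.
Prior odds = 21.2222/12.4000 = 1.7115, so P(H) = 1.7115/(1+1.7115) ≈ 0.63.

P(H) = 0.63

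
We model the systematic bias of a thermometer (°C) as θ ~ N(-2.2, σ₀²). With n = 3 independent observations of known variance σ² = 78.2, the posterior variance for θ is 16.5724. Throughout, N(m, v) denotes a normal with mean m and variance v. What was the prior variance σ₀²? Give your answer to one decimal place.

Posterior precision equals prior precision plus data precision: 1/σ_n² = 1/σ₀² + n/σ².
So 1/σ₀² = 1/16.5724 − 3/78.2 = 0.060341 − 0.038363 = 0.021978.
Hence σ₀² = 1/0.021978 ≈ 45.5.

σ₀² = 45.5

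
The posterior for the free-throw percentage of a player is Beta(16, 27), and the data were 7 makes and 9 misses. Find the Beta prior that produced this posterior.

Beta(9, 18)

Under Beta–binomial conjugacy the posterior parameters are (a+s, b+f).
So a = 16 − 7 = 9 and b = 27 − 9 = 18.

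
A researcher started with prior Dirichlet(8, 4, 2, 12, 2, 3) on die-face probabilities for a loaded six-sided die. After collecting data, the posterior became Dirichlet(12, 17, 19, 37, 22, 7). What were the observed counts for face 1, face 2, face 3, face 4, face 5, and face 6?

For a Dirichlet(α) prior with multinomial counts c, the posterior is Dirichlet(α + c) componentwise.
Counts are posterior − prior componentwise: 12−8=4, 17−4=13, 19−2=17, 37−12=25, 22−2=20, 7−3=4.

counts (4, 13, 17, 25, 20, 4)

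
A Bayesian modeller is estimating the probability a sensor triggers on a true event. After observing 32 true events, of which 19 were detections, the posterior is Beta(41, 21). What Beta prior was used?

Beta(22, 8)

A Beta(α, β) prior with s successes and f failures in binomial data gives a Beta(α+s, β+f) posterior.
So α = 41 − 19 = 22 and β = 21 − 13 = 8.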